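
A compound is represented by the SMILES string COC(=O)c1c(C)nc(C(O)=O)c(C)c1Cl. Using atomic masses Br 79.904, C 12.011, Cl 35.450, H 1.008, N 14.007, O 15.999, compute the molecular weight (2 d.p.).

First, the molecular formula is C10H10ClNO4 (counting implicit H from valence).
  C: 10 × 12.011 = 120.110
  Cl: 1 × 35.450 = 35.450
  H: 10 × 1.008 = 10.080
  N: 1 × 14.007 = 14.007
  O: 4 × 15.999 = 63.996
Sum: 10×12.011 + 1×35.450 + 10×1.008 + 1×14.007 + 4×15.999 = 243.643 → 243.64 g/mol.

243.64 g/mol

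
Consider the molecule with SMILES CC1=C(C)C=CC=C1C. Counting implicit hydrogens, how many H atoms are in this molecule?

Walk through each heavy atom and fill implicit hydrogens from standard valence (C 4, N 3, O 2, S 2, halogen 1):
  atom 1: C, bond orders sum to 1 (valence 4) → 3 H
  atom 2: C, bond orders sum to 4 (valence 4) → 0 H
  atom 3: C, bond orders sum to 4 (valence 4) → 0 H
  atom 4: C, bond orders sum to 1 (valence 4) → 3 H
  atom 5: C, bond orders sum to 3 (valence 4) → 1 H
  atom 6: C, bond orders sum to 3 (valence 4) → 1 H
  atom 7: C, bond orders sum to 3 (valence 4) → 1 H
  atom 8: C, bond orders sum to 4 (valence 4) → 0 H
  atom 9: C, bond orders sum to 1 (valence 4) → 3 H
Total hydrogens: 12.

12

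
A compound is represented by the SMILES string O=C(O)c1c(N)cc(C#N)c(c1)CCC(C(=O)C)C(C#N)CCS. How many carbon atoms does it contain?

Count every carbon token in the SMILES (each C, including those in ring-closure positions and inside branches).
Carbon count: 17.

17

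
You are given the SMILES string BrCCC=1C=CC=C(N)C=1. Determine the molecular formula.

Walk through each heavy atom and fill implicit hydrogens from standard valence (C 4, N 3, O 2, S 2, halogen 1):
  atom 1: Br (halogen, monovalent) → 0 H
  atom 2: C, bond orders sum to 2 (valence 4) → 2 H
  atom 3: C, bond orders sum to 2 (valence 4) → 2 H
  atom 4: C, bond orders sum to 4 (valence 4) → 0 H
  atom 5: C, bond orders sum to 3 (valence 4) → 1 H
  atom 6: C, bond orders sum to 3 (valence 4) → 1 H
  atom 7: C, bond orders sum to 3 (valence 4) → 1 H
  atom 8: C, bond orders sum to 4 (valence 4) → 0 H
  atom 9: N, bond orders sum to 1 (valence 3) → 2 H
  atom 10: C, bond orders sum to 3 (valence 4) → 1 H
Totals → C:8, H:10, Br:1, N:1.

C8H10BrN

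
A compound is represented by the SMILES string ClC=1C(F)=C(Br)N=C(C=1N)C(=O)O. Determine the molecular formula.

C6H3BrClFN2O2

Walk through each heavy atom and fill implicit hydrogens from standard valence (C 4, N 3, O 2, S 2, halogen 1):
  atom 1: Cl (halogen, monovalent) → 0 H
  atom 2: C, bond orders sum to 4 (valence 4) → 0 H
  atom 3: C, bond orders sum to 4 (valence 4) → 0 H
  atom 4: F (halogen, monovalent) → 0 H
  atom 5: C, bond orders sum to 4 (valence 4) → 0 H
  atom 6: Br (halogen, monovalent) → 0 H
  atom 7: N, bond orders sum to 3 (valence 3) → 0 H
  atom 8: C, bond orders sum to 4 (valence 4) → 0 H
  atom 9: C, bond orders sum to 4 (valence 4) → 0 H
  atom 10: N, bond orders sum to 1 (valence 3) → 2 H
  atom 11: C, bond orders sum to 4 (valence 4) → 0 H
  atom 12: O, bond orders sum to 2 (valence 2) → 0 H
  atom 13: O, bond orders sum to 1 (valence 2) → 1 H
Totals → C:6, H:3, Br:1, Cl:1, F:1, N:2, O:2.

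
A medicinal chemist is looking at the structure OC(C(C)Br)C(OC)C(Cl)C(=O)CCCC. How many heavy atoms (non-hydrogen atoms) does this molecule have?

Every atom symbol written in the SMILES (organic subset) is one heavy atom; implicit H are not written.
Heavy atoms by element → Br:1, C:11, Cl:1, O:3.
Total: 16.

16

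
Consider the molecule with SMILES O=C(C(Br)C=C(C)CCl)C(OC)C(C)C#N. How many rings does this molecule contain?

In SMILES, each pair of matching ring-closure digits denotes one ring-closing bond; the number of such bonds equals the number of independent rings.
Ring-closure bonds here: 0.

0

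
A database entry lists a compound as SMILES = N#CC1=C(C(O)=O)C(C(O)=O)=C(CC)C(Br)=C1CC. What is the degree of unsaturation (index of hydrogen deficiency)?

Molecular formula: C13H12BrNO4.
DoU = (2C + 2 + N − H − X) / 2, where X is the halogen count and O/S are ignored.
    = (2·13 + 2 + 1 − 12 − 1) / 2 = 16 / 2 = 8.

8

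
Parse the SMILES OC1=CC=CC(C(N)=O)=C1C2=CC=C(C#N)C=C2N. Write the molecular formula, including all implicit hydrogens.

Walk through each heavy atom and fill implicit hydrogens from standard valence (C 4, N 3, O 2, S 2, halogen 1):
  atom 1: O, bond orders sum to 1 (valence 2) → 1 H
  atom 2: C, bond orders sum to 4 (valence 4) → 0 H
  atom 3: C, bond orders sum to 3 (valence 4) → 1 H
  atom 4: C, bond orders sum to 3 (valence 4) → 1 H
  atom 5: C, bond orders sum to 3 (valence 4) → 1 H
  atom 6: C, bond orders sum to 4 (valence 4) → 0 H
  atom 7: C, bond orders sum to 4 (valence 4) → 0 H
  atom 8: N, bond orders sum to 1 (valence 3) → 2 H
  atom 9: O, bond orders sum to 2 (valence 2) → 0 H
  atom 10: C, bond orders sum to 4 (valence 4) → 0 H
  atom 11: C, bond orders sum to 4 (valence 4) → 0 H
  atom 12: C, bond orders sum to 3 (valence 4) → 1 H
  atom 13: C, bond orders sum to 3 (valence 4) → 1 H
  atom 14: C, bond orders sum to 4 (valence 4) → 0 H
  atom 15: C, bond orders sum to 4 (valence 4) → 0 H
  atom 16: N, bond orders sum to 3 (valence 3) → 0 H
  atom 17: C, bond orders sum to 3 (valence 4) → 1 H
  atom 18: C, bond orders sum to 4 (valence 4) → 0 H
  atom 19: N, bond orders sum to 1 (valence 3) → 2 H
Totals → C:14, H:11, N:3, O:2.

C14H11N3O2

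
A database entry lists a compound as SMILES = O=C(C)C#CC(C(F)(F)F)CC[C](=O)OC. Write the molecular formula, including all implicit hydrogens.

C10H11F3O3

Walk through each heavy atom and fill implicit hydrogens from standard valence (C 4, N 3, O 2, S 2, halogen 1):
  atom 1: O, bond orders sum to 2 (valence 2) → 0 H
  atom 2: C, bond orders sum to 4 (valence 4) → 0 H
  atom 3: C, bond orders sum to 1 (valence 4) → 3 H
  atom 4: C, bond orders sum to 4 (valence 4) → 0 H
  atom 5: C, bond orders sum to 4 (valence 4) → 0 H
  atom 6: C, bond orders sum to 3 (valence 4) → 1 H
  atom 7: C, bond orders sum to 4 (valence 4) → 0 H
  atom 8: F (halogen, monovalent) → 0 H
  atom 9: F (halogen, monovalent) → 0 H
  atom 10: F (halogen, monovalent) → 0 H
  atom 11: C, bond orders sum to 2 (valence 4) → 2 H
  atom 12: C, bond orders sum to 2 (valence 4) → 2 H
  atom 13: C with explicit H count 0
  atom 14: O, bond orders sum to 2 (valence 2) → 0 H
  atom 15: O, bond orders sum to 2 (valence 2) → 0 H
  atom 16: C, bond orders sum to 1 (valence 4) → 3 H
Totals → C:10, H:11, F:3, O:3.
In Hill order: C10H11F3O3.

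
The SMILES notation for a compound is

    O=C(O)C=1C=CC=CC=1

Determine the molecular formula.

Walk through each heavy atom and fill implicit hydrogens from standard valence (C 4, N 3, O 2, S 2, halogen 1):
  atom 1: O, bond orders sum to 2 (valence 2) → 0 H
  atom 2: C, bond orders sum to 4 (valence 4) → 0 H
  atom 3: O, bond orders sum to 1 (valence 2) → 1 H
  atom 4: C, bond orders sum to 4 (valence 4) → 0 H
  atom 5: C, bond orders sum to 3 (valence 4) → 1 H
  atom 6: C, bond orders sum to 3 (valence 4) → 1 H
  atom 7: C, bond orders sum to 3 (valence 4) → 1 H
  atom 8: C, bond orders sum to 3 (valence 4) → 1 H
  atom 9: C, bond orders sum to 3 (valence 4) → 1 H
Totals → C:7, H:6, O:2.
In Hill order: C7H6O2.

C7H6O2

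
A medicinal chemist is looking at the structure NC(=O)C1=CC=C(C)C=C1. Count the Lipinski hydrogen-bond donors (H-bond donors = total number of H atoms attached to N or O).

2

Donors: find every N or O and count the H atoms it carries.
  atom 1 (N): bond orders sum to 1 → 2 H
  atom 3 (O): bond orders sum to 2 → 0 H
Lipinski HBD = 2.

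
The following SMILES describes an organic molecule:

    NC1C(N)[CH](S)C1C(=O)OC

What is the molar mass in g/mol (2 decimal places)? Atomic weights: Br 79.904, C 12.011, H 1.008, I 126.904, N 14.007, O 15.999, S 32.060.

First, the molecular formula is C6H12N2O2S (counting implicit H from valence).
  C: 6 × 12.011 = 72.066
  H: 12 × 1.008 = 12.096
  N: 2 × 14.007 = 28.014
  O: 2 × 15.999 = 31.998
  S: 1 × 32.060 = 32.060
Sum: 6×12.011 + 12×1.008 + 2×14.007 + 2×15.999 + 1×32.060 = 176.234 → 176.23 g/mol.

176.23 g/mol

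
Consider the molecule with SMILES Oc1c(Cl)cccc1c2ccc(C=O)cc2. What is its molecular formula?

C13H9ClO2

Walk through each heavy atom and fill implicit hydrogens from standard valence (C 4, N 3, O 2, S 2, halogen 1); for lowercase aromatic atoms, an aromatic c carries 1 H when it has two neighbours and 0 H with three, and aromatic n carries 0 H:
  atom 1: O, bond orders sum to 1 (valence 2) → 1 H
  atom 2: aromatic c, 3 neighbours → 0 H
  atom 3: aromatic c, 3 neighbours → 0 H
  atom 4: Cl (halogen, monovalent) → 0 H
  atom 5: aromatic c, 2 neighbours → 1 H
  atom 6: aromatic c, 2 neighbours → 1 H
  atom 7: aromatic c, 2 neighbours → 1 H
  atom 8: aromatic c, 3 neighbours → 0 H
  atom 9: aromatic c, 3 neighbours → 0 H
  atom 10: aromatic c, 2 neighbours → 1 H
  atom 11: aromatic c, 2 neighbours → 1 H
  atom 12: aromatic c, 3 neighbours → 0 H
  atom 13: C, bond orders sum to 3 (valence 4) → 1 H
  atom 14: O, bond orders sum to 2 (valence 2) → 0 H
  atom 15: aromatic c, 2 neighbours → 1 H
  atom 16: aromatic c, 2 neighbours → 1 H
Totals → C:13, H:9, Cl:1, O:2.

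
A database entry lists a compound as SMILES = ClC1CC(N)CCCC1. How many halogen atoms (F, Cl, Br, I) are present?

Halogen atoms appear at heavy-atom position 1 (1×Cl).
Other groups present: 1 primary amine.
Halogen count: 1.

1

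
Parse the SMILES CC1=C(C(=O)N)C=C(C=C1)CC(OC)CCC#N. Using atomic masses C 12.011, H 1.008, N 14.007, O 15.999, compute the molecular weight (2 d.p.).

First, the molecular formula is C14H18N2O2 (counting implicit H from valence).
  C: 14 × 12.011 = 168.154
  H: 18 × 1.008 = 18.144
  N: 2 × 14.007 = 28.014
  O: 2 × 15.999 = 31.998
Sum: 14×12.011 + 18×1.008 + 2×14.007 + 2×15.999 = 246.310 → 246.31 g/mol.

246.31 g/mol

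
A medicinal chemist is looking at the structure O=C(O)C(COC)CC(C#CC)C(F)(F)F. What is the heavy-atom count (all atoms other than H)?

16

Every atom symbol written in the SMILES (organic subset) is one heavy atom; implicit H are not written.
Heavy atoms by element → C:10, F:3, O:3.
Total: 16.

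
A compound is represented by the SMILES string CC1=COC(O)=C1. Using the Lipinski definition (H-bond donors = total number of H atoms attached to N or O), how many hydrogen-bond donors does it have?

1

Donors: find every N or O and count the H atoms it carries.
  atom 4 (O): bond orders sum to 2 → 0 H
  atom 6 (O): bond orders sum to 1 → 1 H
Lipinski HBD = 1.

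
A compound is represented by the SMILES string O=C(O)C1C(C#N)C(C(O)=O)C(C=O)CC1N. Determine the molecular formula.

C10H12N2O5

Walk through each heavy atom and fill implicit hydrogens from standard valence (C 4, N 3, O 2, S 2, halogen 1):
  atom 1: O, bond orders sum to 2 (valence 2) → 0 H
  atom 2: C, bond orders sum to 4 (valence 4) → 0 H
  atom 3: O, bond orders sum to 1 (valence 2) → 1 H
  atom 4: C, bond orders sum to 3 (valence 4) → 1 H
  atom 5: C, bond orders sum to 3 (valence 4) → 1 H
  atom 6: C, bond orders sum to 4 (valence 4) → 0 H
  atom 7: N, bond orders sum to 3 (valence 3) → 0 H
  atom 8: C, bond orders sum to 3 (valence 4) → 1 H
  atom 9: C, bond orders sum to 4 (valence 4) → 0 H
  atom 10: O, bond orders sum to 1 (valence 2) → 1 H
  atom 11: O, bond orders sum to 2 (valence 2) → 0 H
  atom 12: C, bond orders sum to 3 (valence 4) → 1 H
  atom 13: C, bond orders sum to 3 (valence 4) → 1 H
  atom 14: O, bond orders sum to 2 (valence 2) → 0 H
  atom 15: C, bond orders sum to 2 (valence 4) → 2 H
  atom 16: C, bond orders sum to 3 (valence 4) → 1 H
  atom 17: N, bond orders sum to 1 (valence 3) → 2 H
Totals → C:10, H:12, N:2, O:5.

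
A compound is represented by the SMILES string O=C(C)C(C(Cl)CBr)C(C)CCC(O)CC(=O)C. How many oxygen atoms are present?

Scan the SMILES for O atoms (remember two-letter symbols like Cl and Br are single atoms).
Oxygen count: 3.

3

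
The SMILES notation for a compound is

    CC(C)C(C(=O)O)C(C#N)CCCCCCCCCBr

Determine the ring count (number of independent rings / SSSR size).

In SMILES, each pair of matching ring-closure digits denotes one ring-closing bond; the number of such bonds equals the number of independent rings.
Ring-closure bonds here: 0.

0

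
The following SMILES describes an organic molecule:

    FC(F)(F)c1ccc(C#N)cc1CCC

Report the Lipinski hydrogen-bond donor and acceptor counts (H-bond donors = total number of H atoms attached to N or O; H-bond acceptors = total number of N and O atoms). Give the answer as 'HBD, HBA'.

Donors: find every N or O and count the H atoms it carries.
  atom 10 (N): bond orders sum to 3 → 0 H
Lipinski HBD = 0.
Acceptors: N atoms = 1, O atoms = 0 → HBA = 1.

0, 1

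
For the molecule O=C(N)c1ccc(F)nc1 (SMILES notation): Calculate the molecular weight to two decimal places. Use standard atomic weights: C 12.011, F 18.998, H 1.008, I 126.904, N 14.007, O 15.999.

140.12 g/mol

First, the molecular formula is C6H5FN2O (counting implicit H from valence).
  C: 6 × 12.011 = 72.066
  F: 1 × 18.998 = 18.998
  H: 5 × 1.008 = 5.040
  N: 2 × 14.007 = 28.014
  O: 1 × 15.999 = 15.999
Sum: 6×12.011 + 1×18.998 + 5×1.008 + 2×14.007 + 1×15.999 = 140.117 → 140.12 g/mol.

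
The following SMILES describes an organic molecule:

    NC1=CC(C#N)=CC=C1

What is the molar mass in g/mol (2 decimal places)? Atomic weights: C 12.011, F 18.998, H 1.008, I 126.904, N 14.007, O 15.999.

First, the molecular formula is C7H6N2 (counting implicit H from valence).
  C: 7 × 12.011 = 84.077
  H: 6 × 1.008 = 6.048
  N: 2 × 14.007 = 28.014
Sum: 7×12.011 + 6×1.008 + 2×14.007 = 118.139 → 118.14 g/mol.

118.14 g/mol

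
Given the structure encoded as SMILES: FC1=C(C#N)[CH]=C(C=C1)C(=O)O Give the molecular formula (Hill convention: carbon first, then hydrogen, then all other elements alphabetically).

Walk through each heavy atom and fill implicit hydrogens from standard valence (C 4, N 3, O 2, S 2, halogen 1):
  atom 1: F (halogen, monovalent) → 0 H
  atom 2: C, bond orders sum to 4 (valence 4) → 0 H
  atom 3: C, bond orders sum to 4 (valence 4) → 0 H
  atom 4: C, bond orders sum to 4 (valence 4) → 0 H
  atom 5: N, bond orders sum to 3 (valence 3) → 0 H
  atom 6: C with explicit H count 1
  atom 7: C, bond orders sum to 4 (valence 4) → 0 H
  atom 8: C, bond orders sum to 3 (valence 4) → 1 H
  atom 9: C, bond orders sum to 3 (valence 4) → 1 H
  atom 10: C, bond orders sum to 4 (valence 4) → 0 H
  atom 11: O, bond orders sum to 2 (valence 2) → 0 H
  atom 12: O, bond orders sum to 1 (valence 2) → 1 H
Totals → C:8, H:4, F:1, N:1, O:2.
In Hill order: C8H4FNO2.

C8H4FNO2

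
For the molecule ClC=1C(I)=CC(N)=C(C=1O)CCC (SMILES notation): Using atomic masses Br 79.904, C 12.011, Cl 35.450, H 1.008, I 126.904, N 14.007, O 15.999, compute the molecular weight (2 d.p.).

First, the molecular formula is C9H11ClINO (counting implicit H from valence).
  C: 9 × 12.011 = 108.099
  Cl: 1 × 35.450 = 35.450
  H: 11 × 1.008 = 11.088
  I: 1 × 126.904 = 126.904
  N: 1 × 14.007 = 14.007
  O: 1 × 15.999 = 15.999
Sum: 9×12.011 + 1×35.450 + 11×1.008 + 1×126.904 + 1×14.007 + 1×15.999 = 311.547 → 311.55 g/mol.

311.55 g/mol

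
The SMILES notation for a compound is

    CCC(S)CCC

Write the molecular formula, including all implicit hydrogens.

Walk through each heavy atom and fill implicit hydrogens from standard valence (C 4, N 3, O 2, S 2, halogen 1):
  atom 1: C, bond orders sum to 1 (valence 4) → 3 H
  atom 2: C, bond orders sum to 2 (valence 4) → 2 H
  atom 3: C, bond orders sum to 3 (valence 4) → 1 H
  atom 4: S, bond orders sum to 1 (valence 2) → 1 H
  atom 5: C, bond orders sum to 2 (valence 4) → 2 H
  atom 6: C, bond orders sum to 2 (valence 4) → 2 H
  atom 7: C, bond orders sum to 1 (valence 4) → 3 H
Totals → C:6, H:14, S:1.

C6H14S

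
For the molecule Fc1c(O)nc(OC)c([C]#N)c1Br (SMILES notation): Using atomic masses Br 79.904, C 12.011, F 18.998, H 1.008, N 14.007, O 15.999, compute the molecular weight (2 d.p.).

247.02 g/mol

First, the molecular formula is C7H4BrFN2O2 (counting implicit H from valence).
  Br: 1 × 79.904 = 79.904
  C: 7 × 12.011 = 84.077
  F: 1 × 18.998 = 18.998
  H: 4 × 1.008 = 4.032
  N: 2 × 14.007 = 28.014
  O: 2 × 15.999 = 31.998
Sum: 1×79.904 + 7×12.011 + 1×18.998 + 4×1.008 + 2×14.007 + 2×15.999 = 247.023 → 247.02 g/mol.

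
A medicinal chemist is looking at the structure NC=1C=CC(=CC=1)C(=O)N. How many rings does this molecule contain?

1

In SMILES, each pair of matching ring-closure digits denotes one ring-closing bond; the number of such bonds equals the number of independent rings.
Ring-closure bonds here: 1.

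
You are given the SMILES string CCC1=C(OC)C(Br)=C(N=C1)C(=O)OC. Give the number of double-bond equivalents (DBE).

Degree of unsaturation = (number of rings) + (number of π bonds).
Ring closures in the SMILES: 1.
π bonds: 4 double bonds (each 1 DoU) → 4 DoU from unsaturation.
Total DoU = 1 + 4 = 5.

5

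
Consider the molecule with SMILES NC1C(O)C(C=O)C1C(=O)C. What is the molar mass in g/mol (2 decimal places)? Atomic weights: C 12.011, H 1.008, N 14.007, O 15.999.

157.17 g/mol

First, the molecular formula is C7H11NO3 (counting implicit H from valence).
  C: 7 × 12.011 = 84.077
  H: 11 × 1.008 = 11.088
  N: 1 × 14.007 = 14.007
  O: 3 × 15.999 = 47.997
Sum: 7×12.011 + 11×1.008 + 1×14.007 + 3×15.999 = 157.169 → 157.17 g/mol.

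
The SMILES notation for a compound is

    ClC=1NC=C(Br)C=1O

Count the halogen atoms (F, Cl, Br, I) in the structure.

Halogen atoms appear at heavy-atom positions 1, 6 (1×Br, 1×Cl).
Other groups present: 1 hydroxyl.
Halogen count: 2.

2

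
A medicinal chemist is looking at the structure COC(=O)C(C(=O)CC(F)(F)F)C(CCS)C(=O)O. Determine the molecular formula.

Walk through each heavy atom and fill implicit hydrogens from standard valence (C 4, N 3, O 2, S 2, halogen 1):
  atom 1: C, bond orders sum to 1 (valence 4) → 3 H
  atom 2: O, bond orders sum to 2 (valence 2) → 0 H
  atom 3: C, bond orders sum to 4 (valence 4) → 0 H
  atom 4: O, bond orders sum to 2 (valence 2) → 0 H
  atom 5: C, bond orders sum to 3 (valence 4) → 1 H
  atom 6: C, bond orders sum to 4 (valence 4) → 0 H
  atom 7: O, bond orders sum to 2 (valence 2) → 0 H
  atom 8: C, bond orders sum to 2 (valence 4) → 2 H
  atom 9: C, bond orders sum to 4 (valence 4) → 0 H
  atom 10: F (halogen, monovalent) → 0 H
  atom 11: F (halogen, monovalent) → 0 H
  atom 12: F (halogen, monovalent) → 0 H
  atom 13: C, bond orders sum to 3 (valence 4) → 1 H
  atom 14: C, bond orders sum to 2 (valence 4) → 2 H
  atom 15: C, bond orders sum to 2 (valence 4) → 2 H
  atom 16: S, bond orders sum to 1 (valence 2) → 1 H
  atom 17: C, bond orders sum to 4 (valence 4) → 0 H
  atom 18: O, bond orders sum to 2 (valence 2) → 0 H
  atom 19: O, bond orders sum to 1 (valence 2) → 1 H
Totals → C:10, H:13, F:3, O:5, S:1.

C10H13F3O5S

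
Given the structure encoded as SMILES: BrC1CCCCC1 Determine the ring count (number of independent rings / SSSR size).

In SMILES, each pair of matching ring-closure digits denotes one ring-closing bond; the number of such bonds equals the number of independent rings.
Ring-closure bonds here: 1.

1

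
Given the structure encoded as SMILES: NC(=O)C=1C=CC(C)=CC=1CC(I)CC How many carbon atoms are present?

12

Count every carbon token in the SMILES (each C, including those in ring-closure positions and inside branches).
Carbon count: 12.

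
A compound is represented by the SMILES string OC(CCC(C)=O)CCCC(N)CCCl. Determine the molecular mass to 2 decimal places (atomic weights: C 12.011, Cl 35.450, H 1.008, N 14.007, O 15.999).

235.75 g/mol

First, the molecular formula is C11H22ClNO2 (counting implicit H from valence).
  C: 11 × 12.011 = 132.121
  Cl: 1 × 35.450 = 35.450
  H: 22 × 1.008 = 22.176
  N: 1 × 14.007 = 14.007
  O: 2 × 15.999 = 31.998
Sum: 11×12.011 + 1×35.450 + 22×1.008 + 1×14.007 + 2×15.999 = 235.752 → 235.75 g/mol.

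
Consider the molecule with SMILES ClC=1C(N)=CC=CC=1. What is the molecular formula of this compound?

C6H6ClN

Walk through each heavy atom and fill implicit hydrogens from standard valence (C 4, N 3, O 2, S 2, halogen 1):
  atom 1: Cl (halogen, monovalent) → 0 H
  atom 2: C, bond orders sum to 4 (valence 4) → 0 H
  atom 3: C, bond orders sum to 4 (valence 4) → 0 H
  atom 4: N, bond orders sum to 1 (valence 3) → 2 H
  atom 5: C, bond orders sum to 3 (valence 4) → 1 H
  atom 6: C, bond orders sum to 3 (valence 4) → 1 H
  atom 7: C, bond orders sum to 3 (valence 4) → 1 H
  atom 8: C, bond orders sum to 3 (valence 4) → 1 H
Totals → C:6, H:6, Cl:1, N:1.
In Hill order: C6H6ClN.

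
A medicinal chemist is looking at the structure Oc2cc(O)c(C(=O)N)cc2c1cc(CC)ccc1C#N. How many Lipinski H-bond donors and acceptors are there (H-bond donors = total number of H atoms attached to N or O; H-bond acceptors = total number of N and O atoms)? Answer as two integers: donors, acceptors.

4, 5

Donors: find every N or O and count the H atoms it carries.
  atom 1 (O): bond orders sum to 1 → 1 H
  atom 5 (O): bond orders sum to 1 → 1 H
  atom 8 (O): bond orders sum to 2 → 0 H
  atom 9 (N): bond orders sum to 1 → 2 H
  atom 21 (N): bond orders sum to 3 → 0 H
Lipinski HBD = 4.
Acceptors: N atoms = 2, O atoms = 3 → HBA = 5.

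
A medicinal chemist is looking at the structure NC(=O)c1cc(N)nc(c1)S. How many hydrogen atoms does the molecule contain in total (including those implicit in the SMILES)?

7

Walk through each heavy atom and fill implicit hydrogens from standard valence (C 4, N 3, O 2, S 2, halogen 1); for lowercase aromatic atoms, an aromatic c carries 1 H when it has two neighbours and 0 H with three, and aromatic n carries 0 H:
  atom 1: N, bond orders sum to 1 (valence 3) → 2 H
  atom 2: C, bond orders sum to 4 (valence 4) → 0 H
  atom 3: O, bond orders sum to 2 (valence 2) → 0 H
  atom 4: aromatic c, 3 neighbours → 0 H
  atom 5: aromatic c, 2 neighbours → 1 H
  atom 6: aromatic c, 3 neighbours → 0 H
  atom 7: N, bond orders sum to 1 (valence 3) → 2 H
  atom 8: aromatic n, 2 neighbours → 0 H
  atom 9: aromatic c, 3 neighbours → 0 H
  atom 10: aromatic c, 2 neighbours → 1 H
  atom 11: S, bond orders sum to 1 (valence 2) → 1 H
Total hydrogens: 7.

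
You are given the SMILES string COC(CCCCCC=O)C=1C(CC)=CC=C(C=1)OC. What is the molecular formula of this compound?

Walk through each heavy atom and fill implicit hydrogens from standard valence (C 4, N 3, O 2, S 2, halogen 1):
  atom 1: C, bond orders sum to 1 (valence 4) → 3 H
  atom 2: O, bond orders sum to 2 (valence 2) → 0 H
  atom 3: C, bond orders sum to 3 (valence 4) → 1 H
  atom 4: C, bond orders sum to 2 (valence 4) → 2 H
  atom 5: C, bond orders sum to 2 (valence 4) → 2 H
  atom 6: C, bond orders sum to 2 (valence 4) → 2 H
  atom 7: C, bond orders sum to 2 (valence 4) → 2 H
  atom 8: C, bond orders sum to 2 (valence 4) → 2 H
  atom 9: C, bond orders sum to 3 (valence 4) → 1 H
  atom 10: O, bond orders sum to 2 (valence 2) → 0 H
  atom 11: C, bond orders sum to 4 (valence 4) → 0 H
  atom 12: C, bond orders sum to 4 (valence 4) → 0 H
  atom 13: C, bond orders sum to 2 (valence 4) → 2 H
  atom 14: C, bond orders sum to 1 (valence 4) → 3 H
  atom 15: C, bond orders sum to 3 (valence 4) → 1 H
  atom 16: C, bond orders sum to 3 (valence 4) → 1 H
  atom 17: C, bond orders sum to 4 (valence 4) → 0 H
  atom 18: C, bond orders sum to 3 (valence 4) → 1 H
  atom 19: O, bond orders sum to 2 (valence 2) → 0 H
  atom 20: C, bond orders sum to 1 (valence 4) → 3 H
Totals → C:17, H:26, O:3.
In Hill order: C17H26O3.

C17H26O3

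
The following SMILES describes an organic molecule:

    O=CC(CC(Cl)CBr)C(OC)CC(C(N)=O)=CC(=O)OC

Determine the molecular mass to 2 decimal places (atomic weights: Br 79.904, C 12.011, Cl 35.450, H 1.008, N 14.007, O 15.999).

384.65 g/mol

First, the molecular formula is C13H19BrClNO5 (counting implicit H from valence).
  Br: 1 × 79.904 = 79.904
  C: 13 × 12.011 = 156.143
  Cl: 1 × 35.450 = 35.450
  H: 19 × 1.008 = 19.152
  N: 1 × 14.007 = 14.007
  O: 5 × 15.999 = 79.995
Sum: 1×79.904 + 13×12.011 + 1×35.450 + 19×1.008 + 1×14.007 + 5×15.999 = 384.651 → 384.65 g/mol.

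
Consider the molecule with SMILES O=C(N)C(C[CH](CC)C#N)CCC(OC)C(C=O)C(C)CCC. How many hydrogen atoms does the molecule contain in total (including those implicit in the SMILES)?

32

Walk through each heavy atom and fill implicit hydrogens from standard valence (C 4, N 3, O 2, S 2, halogen 1):
  atom 1: O, bond orders sum to 2 (valence 2) → 0 H
  atom 2: C, bond orders sum to 4 (valence 4) → 0 H
  atom 3: N, bond orders sum to 1 (valence 3) → 2 H
  atom 4: C, bond orders sum to 3 (valence 4) → 1 H
  atom 5: C, bond orders sum to 2 (valence 4) → 2 H
  atom 6: C with explicit H count 1
  atom 7: C, bond orders sum to 2 (valence 4) → 2 H
  atom 8: C, bond orders sum to 1 (valence 4) → 3 H
  atom 9: C, bond orders sum to 4 (valence 4) → 0 H
  atom 10: N, bond orders sum to 3 (valence 3) → 0 H
  atom 11: C, bond orders sum to 2 (valence 4) → 2 H
  atom 12: C, bond orders sum to 2 (valence 4) → 2 H
  atom 13: C, bond orders sum to 3 (valence 4) → 1 H
  atom 14: O, bond orders sum to 2 (valence 2) → 0 H
  atom 15: C, bond orders sum to 1 (valence 4) → 3 H
  atom 16: C, bond orders sum to 3 (valence 4) → 1 H
  atom 17: C, bond orders sum to 3 (valence 4) → 1 H
  atom 18: O, bond orders sum to 2 (valence 2) → 0 H
  atom 19: C, bond orders sum to 3 (valence 4) → 1 H
  atom 20: C, bond orders sum to 1 (valence 4) → 3 H
  atom 21: C, bond orders sum to 2 (valence 4) → 2 H
  atom 22: C, bond orders sum to 2 (valence 4) → 2 H
  atom 23: C, bond orders sum to 1 (valence 4) → 3 H
Total hydrogens: 32.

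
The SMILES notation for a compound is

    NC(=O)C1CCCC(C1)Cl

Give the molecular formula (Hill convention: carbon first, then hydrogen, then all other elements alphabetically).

C7H12ClNO

Walk through each heavy atom and fill implicit hydrogens from standard valence (C 4, N 3, O 2, S 2, halogen 1):
  atom 1: N, bond orders sum to 1 (valence 3) → 2 H
  atom 2: C, bond orders sum to 4 (valence 4) → 0 H
  atom 3: O, bond orders sum to 2 (valence 2) → 0 H
  atom 4: C, bond orders sum to 3 (valence 4) → 1 H
  atom 5: C, bond orders sum to 2 (valence 4) → 2 H
  atom 6: C, bond orders sum to 2 (valence 4) → 2 H
  atom 7: C, bond orders sum to 2 (valence 4) → 2 H
  atom 8: C, bond orders sum to 3 (valence 4) → 1 H
  atom 9: C, bond orders sum to 2 (valence 4) → 2 H
  atom 10: Cl (halogen, monovalent) → 0 H
Totals → C:7, H:12, Cl:1, N:1, O:1.
In Hill order: C7H12ClNO.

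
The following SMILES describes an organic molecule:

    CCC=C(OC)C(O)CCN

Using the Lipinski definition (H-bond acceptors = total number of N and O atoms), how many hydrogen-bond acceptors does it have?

N atoms: 1; O atoms: 2.
Lipinski HBA = 1 + 2 = 3.

3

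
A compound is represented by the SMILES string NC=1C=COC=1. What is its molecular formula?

C4H5NO

Walk through each heavy atom and fill implicit hydrogens from standard valence (C 4, N 3, O 2, S 2, halogen 1):
  atom 1: N, bond orders sum to 1 (valence 3) → 2 H
  atom 2: C, bond orders sum to 4 (valence 4) → 0 H
  atom 3: C, bond orders sum to 3 (valence 4) → 1 H
  atom 4: C, bond orders sum to 3 (valence 4) → 1 H
  atom 5: O, bond orders sum to 2 (valence 2) → 0 H
  atom 6: C, bond orders sum to 3 (valence 4) → 1 H
Totals → C:4, H:5, N:1, O:1.
In Hill order: C4H5NO.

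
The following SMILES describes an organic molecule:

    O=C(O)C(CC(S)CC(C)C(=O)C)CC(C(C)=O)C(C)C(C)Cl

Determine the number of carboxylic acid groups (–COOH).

The carboxylic acid motif appears at heavy-atom position 2 in the SMILES.
Other groups present: 2 ketone, 1 thiol.
Carboxylic acid count: 1.

1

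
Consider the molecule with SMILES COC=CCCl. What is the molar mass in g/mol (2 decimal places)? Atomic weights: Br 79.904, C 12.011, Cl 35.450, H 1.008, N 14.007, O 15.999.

106.55 g/mol

First, the molecular formula is C4H7ClO (counting implicit H from valence).
  C: 4 × 12.011 = 48.044
  Cl: 1 × 35.450 = 35.450
  H: 7 × 1.008 = 7.056
  O: 1 × 15.999 = 15.999
Sum: 4×12.011 + 1×35.450 + 7×1.008 + 1×15.999 = 106.549 → 106.55 g/mol.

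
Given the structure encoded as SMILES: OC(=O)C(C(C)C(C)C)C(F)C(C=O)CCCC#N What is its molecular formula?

C14H22FNO3

Walk through each heavy atom and fill implicit hydrogens from standard valence (C 4, N 3, O 2, S 2, halogen 1):
  atom 1: O, bond orders sum to 1 (valence 2) → 1 H
  atom 2: C, bond orders sum to 4 (valence 4) → 0 H
  atom 3: O, bond orders sum to 2 (valence 2) → 0 H
  atom 4: C, bond orders sum to 3 (valence 4) → 1 H
  atom 5: C, bond orders sum to 3 (valence 4) → 1 H
  atom 6: C, bond orders sum to 1 (valence 4) → 3 H
  atom 7: C, bond orders sum to 3 (valence 4) → 1 H
  atom 8: C, bond orders sum to 1 (valence 4) → 3 H
  atom 9: C, bond orders sum to 1 (valence 4) → 3 H
  atom 10: C, bond orders sum to 3 (valence 4) → 1 H
  atom 11: F (halogen, monovalent) → 0 H
  atom 12: C, bond orders sum to 3 (valence 4) → 1 H
  atom 13: C, bond orders sum to 3 (valence 4) → 1 H
  atom 14: O, bond orders sum to 2 (valence 2) → 0 H
  atom 15: C, bond orders sum to 2 (valence 4) → 2 H
  atom 16: C, bond orders sum to 2 (valence 4) → 2 H
  atom 17: C, bond orders sum to 2 (valence 4) → 2 H
  atom 18: C, bond orders sum to 4 (valence 4) → 0 H
  atom 19: N, bond orders sum to 3 (valence 3) → 0 H
Totals → C:14, H:22, F:1, N:1, O:3.
In Hill order: C14H22FNO3.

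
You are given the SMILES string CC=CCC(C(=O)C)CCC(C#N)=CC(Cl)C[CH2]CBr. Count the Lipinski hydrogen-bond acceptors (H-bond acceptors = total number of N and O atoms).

2

N atoms: 1; O atoms: 1.
Lipinski HBA = 1 + 1 = 2.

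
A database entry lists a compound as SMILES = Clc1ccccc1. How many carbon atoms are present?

Count every carbon token in the SMILES (each C, including those in ring-closure positions and inside branches).
Carbon count: 6.

6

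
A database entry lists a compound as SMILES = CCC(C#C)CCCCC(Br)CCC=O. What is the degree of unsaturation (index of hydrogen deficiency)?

3

Degree of unsaturation = (number of rings) + (number of π bonds).
Ring closures in the SMILES: 0.
π bonds: 1 double bond (each 1 DoU), 1 triple bond (each 2 DoU) → 3 DoU from unsaturation.
Total DoU = 0 + 3 = 3.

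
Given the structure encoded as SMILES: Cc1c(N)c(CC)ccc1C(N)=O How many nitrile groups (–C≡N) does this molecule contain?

Scan the SMILES for the nitrile motif — none present.
Groups that are present: 1 amide, 1 primary amine.

0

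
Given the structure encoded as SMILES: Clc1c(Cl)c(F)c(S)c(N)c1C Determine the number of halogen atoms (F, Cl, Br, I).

Halogen atoms appear at heavy-atom positions 1, 4, 6 (2×Cl, 1×F).
Other groups present: 1 primary amine, 1 thiol.
Halogen count: 3.

3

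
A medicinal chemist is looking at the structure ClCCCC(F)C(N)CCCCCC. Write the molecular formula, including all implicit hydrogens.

C11H23ClFN

Walk through each heavy atom and fill implicit hydrogens from standard valence (C 4, N 3, O 2, S 2, halogen 1):
  atom 1: Cl (halogen, monovalent) → 0 H
  atom 2: C, bond orders sum to 2 (valence 4) → 2 H
  atom 3: C, bond orders sum to 2 (valence 4) → 2 H
  atom 4: C, bond orders sum to 2 (valence 4) → 2 H
  atom 5: C, bond orders sum to 3 (valence 4) → 1 H
  atom 6: F (halogen, monovalent) → 0 H
  atom 7: C, bond orders sum to 3 (valence 4) → 1 H
  atom 8: N, bond orders sum to 1 (valence 3) → 2 H
  atom 9: C, bond orders sum to 2 (valence 4) → 2 H
  atom 10: C, bond orders sum to 2 (valence 4) → 2 H
  atom 11: C, bond orders sum to 2 (valence 4) → 2 H
  atom 12: C, bond orders sum to 2 (valence 4) → 2 H
  atom 13: C, bond orders sum to 2 (valence 4) → 2 H
  atom 14: C, bond orders sum to 1 (valence 4) → 3 H
Totals → C:11, H:23, Cl:1, F:1, N:1.
In Hill order: C11H23ClFN.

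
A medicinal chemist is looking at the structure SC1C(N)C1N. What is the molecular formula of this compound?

Walk through each heavy atom and fill implicit hydrogens from standard valence (C 4, N 3, O 2, S 2, halogen 1):
  atom 1: S, bond orders sum to 1 (valence 2) → 1 H
  atom 2: C, bond orders sum to 3 (valence 4) → 1 H
  atom 3: C, bond orders sum to 3 (valence 4) → 1 H
  atom 4: N, bond orders sum to 1 (valence 3) → 2 H
  atom 5: C, bond orders sum to 3 (valence 4) → 1 H
  atom 6: N, bond orders sum to 1 (valence 3) → 2 H
Totals → C:3, H:8, N:2, S:1.
In Hill order: C3H8N2S.

C3H8N2S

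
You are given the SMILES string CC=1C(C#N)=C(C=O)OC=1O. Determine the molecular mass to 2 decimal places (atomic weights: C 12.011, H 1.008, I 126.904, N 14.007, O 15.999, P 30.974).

First, the molecular formula is C7H5NO3 (counting implicit H from valence).
  C: 7 × 12.011 = 84.077
  H: 5 × 1.008 = 5.040
  N: 1 × 14.007 = 14.007
  O: 3 × 15.999 = 47.997
Sum: 7×12.011 + 5×1.008 + 1×14.007 + 3×15.999 = 151.121 → 151.12 g/mol.

151.12 g/mol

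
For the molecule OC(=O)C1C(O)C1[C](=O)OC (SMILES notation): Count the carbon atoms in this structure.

Count every carbon token in the SMILES (each C, including those in ring-closure positions and inside branches).
Carbon count: 6.

6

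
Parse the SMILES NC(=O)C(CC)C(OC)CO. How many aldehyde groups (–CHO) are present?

Scan the SMILES for the aldehyde motif — none present.
Groups that are present: 1 amide, 1 ether, 1 hydroxyl.

0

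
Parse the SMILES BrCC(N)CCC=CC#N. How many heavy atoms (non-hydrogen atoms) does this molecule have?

Every atom symbol written in the SMILES (organic subset) is one heavy atom; implicit H are not written.
Heavy atoms by element → Br:1, C:7, N:2.
Total: 10.

10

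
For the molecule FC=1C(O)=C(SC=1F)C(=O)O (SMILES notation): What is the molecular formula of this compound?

Walk through each heavy atom and fill implicit hydrogens from standard valence (C 4, N 3, O 2, S 2, halogen 1):
  atom 1: F (halogen, monovalent) → 0 H
  atom 2: C, bond orders sum to 4 (valence 4) → 0 H
  atom 3: C, bond orders sum to 4 (valence 4) → 0 H
  atom 4: O, bond orders sum to 1 (valence 2) → 1 H
  atom 5: C, bond orders sum to 4 (valence 4) → 0 H
  atom 6: S, bond orders sum to 2 (valence 2) → 0 H
  atom 7: C, bond orders sum to 4 (valence 4) → 0 H
  atom 8: F (halogen, monovalent) → 0 H
  atom 9: C, bond orders sum to 4 (valence 4) → 0 H
  atom 10: O, bond orders sum to 2 (valence 2) → 0 H
  atom 11: O, bond orders sum to 1 (valence 2) → 1 H
Totals → C:5, H:2, F:2, O:3, S:1.

C5H2F2O3S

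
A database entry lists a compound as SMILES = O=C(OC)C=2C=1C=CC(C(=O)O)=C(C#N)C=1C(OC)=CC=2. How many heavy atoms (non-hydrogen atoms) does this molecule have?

21

Every atom symbol written in the SMILES (organic subset) is one heavy atom; implicit H are not written.
Heavy atoms by element → C:15, N:1, O:5.
Total: 21.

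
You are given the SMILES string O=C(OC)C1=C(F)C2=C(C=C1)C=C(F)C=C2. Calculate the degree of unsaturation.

8

Degree of unsaturation = (number of rings) + (number of π bonds).
Ring closures in the SMILES: 2.
π bonds: 6 double bonds (each 1 DoU) → 6 DoU from unsaturation.
Total DoU = 2 + 6 = 8.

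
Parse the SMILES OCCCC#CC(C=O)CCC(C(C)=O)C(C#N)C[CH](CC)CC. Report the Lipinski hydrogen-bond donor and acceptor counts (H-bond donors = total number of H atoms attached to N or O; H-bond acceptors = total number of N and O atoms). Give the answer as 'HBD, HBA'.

Donors: find every N or O and count the H atoms it carries.
  atom 1 (O): bond orders sum to 1 → 1 H
  atom 9 (O): bond orders sum to 2 → 0 H
  atom 15 (O): bond orders sum to 2 → 0 H
  atom 18 (N): bond orders sum to 3 → 0 H
Lipinski HBD = 1.
Acceptors: N atoms = 1, O atoms = 3 → HBA = 4.

1, 4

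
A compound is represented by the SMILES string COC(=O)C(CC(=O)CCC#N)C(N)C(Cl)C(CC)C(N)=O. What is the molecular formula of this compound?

Walk through each heavy atom and fill implicit hydrogens from standard valence (C 4, N 3, O 2, S 2, halogen 1):
  atom 1: C, bond orders sum to 1 (valence 4) → 3 H
  atom 2: O, bond orders sum to 2 (valence 2) → 0 H
  atom 3: C, bond orders sum to 4 (valence 4) → 0 H
  atom 4: O, bond orders sum to 2 (valence 2) → 0 H
  atom 5: C, bond orders sum to 3 (valence 4) → 1 H
  atom 6: C, bond orders sum to 2 (valence 4) → 2 H
  atom 7: C, bond orders sum to 4 (valence 4) → 0 H
  atom 8: O, bond orders sum to 2 (valence 2) → 0 H
  atom 9: C, bond orders sum to 2 (valence 4) → 2 H
  atom 10: C, bond orders sum to 2 (valence 4) → 2 H
  atom 11: C, bond orders sum to 4 (valence 4) → 0 H
  atom 12: N, bond orders sum to 3 (valence 3) → 0 H
  atom 13: C, bond orders sum to 3 (valence 4) → 1 H
  atom 14: N, bond orders sum to 1 (valence 3) → 2 H
  atom 15: C, bond orders sum to 3 (valence 4) → 1 H
  atom 16: Cl (halogen, monovalent) → 0 H
  atom 17: C, bond orders sum to 3 (valence 4) → 1 H
  atom 18: C, bond orders sum to 2 (valence 4) → 2 H
  atom 19: C, bond orders sum to 1 (valence 4) → 3 H
  atom 20: C, bond orders sum to 4 (valence 4) → 0 H
  atom 21: N, bond orders sum to 1 (valence 3) → 2 H
  atom 22: O, bond orders sum to 2 (valence 2) → 0 H
Totals → C:14, H:22, Cl:1, N:3, O:4.
In Hill order: C14H22ClN3O4.

C14H22ClN3O4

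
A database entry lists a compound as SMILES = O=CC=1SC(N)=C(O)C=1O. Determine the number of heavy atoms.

10

Every atom symbol written in the SMILES (organic subset) is one heavy atom; implicit H are not written.
Heavy atoms by element → C:5, N:1, O:3, S:1.
Total: 10.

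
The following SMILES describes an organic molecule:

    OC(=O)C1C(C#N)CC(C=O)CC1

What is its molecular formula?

C9H11NO3

Walk through each heavy atom and fill implicit hydrogens from standard valence (C 4, N 3, O 2, S 2, halogen 1):
  atom 1: O, bond orders sum to 1 (valence 2) → 1 H
  atom 2: C, bond orders sum to 4 (valence 4) → 0 H
  atom 3: O, bond orders sum to 2 (valence 2) → 0 H
  atom 4: C, bond orders sum to 3 (valence 4) → 1 H
  atom 5: C, bond orders sum to 3 (valence 4) → 1 H
  atom 6: C, bond orders sum to 4 (valence 4) → 0 H
  atom 7: N, bond orders sum to 3 (valence 3) → 0 H
  atom 8: C, bond orders sum to 2 (valence 4) → 2 H
  atom 9: C, bond orders sum to 3 (valence 4) → 1 H
  atom 10: C, bond orders sum to 3 (valence 4) → 1 H
  atom 11: O, bond orders sum to 2 (valence 2) → 0 H
  atom 12: C, bond orders sum to 2 (valence 4) → 2 H
  atom 13: C, bond orders sum to 2 (valence 4) → 2 H
Totals → C:9, H:11, N:1, O:3.
In Hill order: C9H11NO3.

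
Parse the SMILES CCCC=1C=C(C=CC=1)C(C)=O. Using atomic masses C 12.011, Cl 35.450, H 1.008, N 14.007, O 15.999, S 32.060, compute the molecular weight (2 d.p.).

First, the molecular formula is C11H14O (counting implicit H from valence).
  C: 11 × 12.011 = 132.121
  H: 14 × 1.008 = 14.112
  O: 1 × 15.999 = 15.999
Sum: 11×12.011 + 14×1.008 + 1×15.999 = 162.232 → 162.23 g/mol.

162.23 g/mol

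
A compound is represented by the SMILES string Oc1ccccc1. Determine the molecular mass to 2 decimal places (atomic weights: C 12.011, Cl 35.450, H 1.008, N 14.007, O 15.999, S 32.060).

First, the molecular formula is C6H6O (counting implicit H from valence).
  C: 6 × 12.011 = 72.066
  H: 6 × 1.008 = 6.048
  O: 1 × 15.999 = 15.999
Sum: 6×12.011 + 6×1.008 + 1×15.999 = 94.113 → 94.11 g/mol.

94.11 g/mol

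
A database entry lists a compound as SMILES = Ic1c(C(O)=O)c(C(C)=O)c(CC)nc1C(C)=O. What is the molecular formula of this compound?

C12H12INO4

Walk through each heavy atom and fill implicit hydrogens from standard valence (C 4, N 3, O 2, S 2, halogen 1); for lowercase aromatic atoms, an aromatic c carries 1 H when it has two neighbours and 0 H with three, and aromatic n carries 0 H:
  atom 1: I (halogen, monovalent) → 0 H
  atom 2: aromatic c, 3 neighbours → 0 H
  atom 3: aromatic c, 3 neighbours → 0 H
  atom 4: C, bond orders sum to 4 (valence 4) → 0 H
  atom 5: O, bond orders sum to 1 (valence 2) → 1 H
  atom 6: O, bond orders sum to 2 (valence 2) → 0 H
  atom 7: aromatic c, 3 neighbours → 0 H
  atom 8: C, bond orders sum to 4 (valence 4) → 0 H
  atom 9: C, bond orders sum to 1 (valence 4) → 3 H
  atom 10: O, bond orders sum to 2 (valence 2) → 0 H
  atom 11: aromatic c, 3 neighbours → 0 H
  atom 12: C, bond orders sum to 2 (valence 4) → 2 H
  atom 13: C, bond orders sum to 1 (valence 4) → 3 H
  atom 14: aromatic n, 2 neighbours → 0 H
  atom 15: aromatic c, 3 neighbours → 0 H
  atom 16: C, bond orders sum to 4 (valence 4) → 0 H
  atom 17: C, bond orders sum to 1 (valence 4) → 3 H
  atom 18: O, bond orders sum to 2 (valence 2) → 0 H
Totals → C:12, H:12, I:1, N:1, O:4.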